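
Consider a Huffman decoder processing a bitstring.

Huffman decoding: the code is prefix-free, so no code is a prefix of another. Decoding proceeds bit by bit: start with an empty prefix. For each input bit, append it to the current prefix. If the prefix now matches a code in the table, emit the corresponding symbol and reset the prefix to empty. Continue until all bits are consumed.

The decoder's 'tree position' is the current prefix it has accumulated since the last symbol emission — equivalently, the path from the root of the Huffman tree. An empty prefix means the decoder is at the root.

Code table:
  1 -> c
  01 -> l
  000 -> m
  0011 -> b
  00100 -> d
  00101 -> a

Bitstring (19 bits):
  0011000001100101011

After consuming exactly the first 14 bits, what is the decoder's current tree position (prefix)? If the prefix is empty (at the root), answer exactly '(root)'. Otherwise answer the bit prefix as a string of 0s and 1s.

Bit 0: prefix='0' (no match yet)
Bit 1: prefix='00' (no match yet)
Bit 2: prefix='001' (no match yet)
Bit 3: prefix='0011' -> emit 'b', reset
Bit 4: prefix='0' (no match yet)
Bit 5: prefix='00' (no match yet)
Bit 6: prefix='000' -> emit 'm', reset
Bit 7: prefix='0' (no match yet)
Bit 8: prefix='00' (no match yet)
Bit 9: prefix='001' (no match yet)
Bit 10: prefix='0011' -> emit 'b', reset
Bit 11: prefix='0' (no match yet)
Bit 12: prefix='00' (no match yet)
Bit 13: prefix='001' (no match yet)

Answer: 001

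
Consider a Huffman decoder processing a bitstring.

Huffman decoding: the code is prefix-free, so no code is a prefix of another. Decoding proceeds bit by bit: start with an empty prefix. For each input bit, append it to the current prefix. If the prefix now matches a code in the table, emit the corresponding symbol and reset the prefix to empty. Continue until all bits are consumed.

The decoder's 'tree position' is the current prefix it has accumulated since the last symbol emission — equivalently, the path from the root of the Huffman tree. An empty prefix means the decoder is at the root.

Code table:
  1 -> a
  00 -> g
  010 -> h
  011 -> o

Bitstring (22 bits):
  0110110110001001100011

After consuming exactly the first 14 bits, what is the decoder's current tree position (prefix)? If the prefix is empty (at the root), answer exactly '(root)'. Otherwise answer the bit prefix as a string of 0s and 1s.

Answer: (root)

Derivation:
Bit 0: prefix='0' (no match yet)
Bit 1: prefix='01' (no match yet)
Bit 2: prefix='011' -> emit 'o', reset
Bit 3: prefix='0' (no match yet)
Bit 4: prefix='01' (no match yet)
Bit 5: prefix='011' -> emit 'o', reset
Bit 6: prefix='0' (no match yet)
Bit 7: prefix='01' (no match yet)
Bit 8: prefix='011' -> emit 'o', reset
Bit 9: prefix='0' (no match yet)
Bit 10: prefix='00' -> emit 'g', reset
Bit 11: prefix='0' (no match yet)
Bit 12: prefix='01' (no match yet)
Bit 13: prefix='010' -> emit 'h', reset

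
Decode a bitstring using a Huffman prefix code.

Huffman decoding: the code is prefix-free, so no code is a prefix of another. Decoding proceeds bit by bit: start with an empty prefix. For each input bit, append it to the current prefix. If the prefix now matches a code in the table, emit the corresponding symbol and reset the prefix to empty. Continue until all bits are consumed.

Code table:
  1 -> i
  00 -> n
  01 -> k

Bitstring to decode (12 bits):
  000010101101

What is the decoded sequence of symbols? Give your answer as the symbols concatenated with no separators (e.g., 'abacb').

Answer: nnikkik

Derivation:
Bit 0: prefix='0' (no match yet)
Bit 1: prefix='00' -> emit 'n', reset
Bit 2: prefix='0' (no match yet)
Bit 3: prefix='00' -> emit 'n', reset
Bit 4: prefix='1' -> emit 'i', reset
Bit 5: prefix='0' (no match yet)
Bit 6: prefix='01' -> emit 'k', reset
Bit 7: prefix='0' (no match yet)
Bit 8: prefix='01' -> emit 'k', reset
Bit 9: prefix='1' -> emit 'i', reset
Bit 10: prefix='0' (no match yet)
Bit 11: prefix='01' -> emit 'k', reset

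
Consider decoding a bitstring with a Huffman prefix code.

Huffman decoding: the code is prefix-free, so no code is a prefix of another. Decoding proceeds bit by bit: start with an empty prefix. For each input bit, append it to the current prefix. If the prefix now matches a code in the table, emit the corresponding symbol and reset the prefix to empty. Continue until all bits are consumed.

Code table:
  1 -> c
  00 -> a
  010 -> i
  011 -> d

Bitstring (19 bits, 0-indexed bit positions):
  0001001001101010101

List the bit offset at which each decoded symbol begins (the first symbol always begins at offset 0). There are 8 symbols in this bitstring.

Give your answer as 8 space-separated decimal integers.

Answer: 0 2 5 8 11 14 15 18

Derivation:
Bit 0: prefix='0' (no match yet)
Bit 1: prefix='00' -> emit 'a', reset
Bit 2: prefix='0' (no match yet)
Bit 3: prefix='01' (no match yet)
Bit 4: prefix='010' -> emit 'i', reset
Bit 5: prefix='0' (no match yet)
Bit 6: prefix='01' (no match yet)
Bit 7: prefix='010' -> emit 'i', reset
Bit 8: prefix='0' (no match yet)
Bit 9: prefix='01' (no match yet)
Bit 10: prefix='011' -> emit 'd', reset
Bit 11: prefix='0' (no match yet)
Bit 12: prefix='01' (no match yet)
Bit 13: prefix='010' -> emit 'i', reset
Bit 14: prefix='1' -> emit 'c', reset
Bit 15: prefix='0' (no match yet)
Bit 16: prefix='01' (no match yet)
Bit 17: prefix='010' -> emit 'i', reset
Bit 18: prefix='1' -> emit 'c', reset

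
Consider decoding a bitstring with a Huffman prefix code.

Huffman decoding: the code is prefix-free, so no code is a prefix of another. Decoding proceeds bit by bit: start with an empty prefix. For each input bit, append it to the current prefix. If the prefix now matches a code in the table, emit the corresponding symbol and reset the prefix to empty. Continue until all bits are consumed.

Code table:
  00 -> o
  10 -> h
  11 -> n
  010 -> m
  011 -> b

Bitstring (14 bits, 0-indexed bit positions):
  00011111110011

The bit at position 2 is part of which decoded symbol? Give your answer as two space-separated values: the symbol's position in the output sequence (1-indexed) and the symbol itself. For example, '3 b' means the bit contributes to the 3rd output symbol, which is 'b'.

Answer: 2 b

Derivation:
Bit 0: prefix='0' (no match yet)
Bit 1: prefix='00' -> emit 'o', reset
Bit 2: prefix='0' (no match yet)
Bit 3: prefix='01' (no match yet)
Bit 4: prefix='011' -> emit 'b', reset
Bit 5: prefix='1' (no match yet)
Bit 6: prefix='11' -> emit 'n', reset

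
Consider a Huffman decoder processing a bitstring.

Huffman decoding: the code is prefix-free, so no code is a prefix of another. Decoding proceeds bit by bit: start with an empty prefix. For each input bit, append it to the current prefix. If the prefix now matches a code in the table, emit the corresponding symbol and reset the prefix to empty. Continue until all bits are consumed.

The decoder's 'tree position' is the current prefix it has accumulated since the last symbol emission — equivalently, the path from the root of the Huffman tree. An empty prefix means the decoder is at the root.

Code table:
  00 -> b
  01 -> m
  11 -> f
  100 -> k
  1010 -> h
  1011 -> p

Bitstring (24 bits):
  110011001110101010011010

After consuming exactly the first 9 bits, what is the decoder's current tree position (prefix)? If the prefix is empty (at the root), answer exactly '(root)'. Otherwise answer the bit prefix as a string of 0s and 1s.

Bit 0: prefix='1' (no match yet)
Bit 1: prefix='11' -> emit 'f', reset
Bit 2: prefix='0' (no match yet)
Bit 3: prefix='00' -> emit 'b', reset
Bit 4: prefix='1' (no match yet)
Bit 5: prefix='11' -> emit 'f', reset
Bit 6: prefix='0' (no match yet)
Bit 7: prefix='00' -> emit 'b', reset
Bit 8: prefix='1' (no match yet)

Answer: 1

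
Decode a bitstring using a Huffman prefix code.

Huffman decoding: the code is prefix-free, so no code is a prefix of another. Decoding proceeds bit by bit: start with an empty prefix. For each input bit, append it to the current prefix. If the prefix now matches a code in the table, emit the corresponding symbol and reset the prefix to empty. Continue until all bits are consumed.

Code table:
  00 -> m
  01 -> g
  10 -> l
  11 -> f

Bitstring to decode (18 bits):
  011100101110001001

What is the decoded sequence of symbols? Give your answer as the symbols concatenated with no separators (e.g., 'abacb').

Answer: gfmlflmlg

Derivation:
Bit 0: prefix='0' (no match yet)
Bit 1: prefix='01' -> emit 'g', reset
Bit 2: prefix='1' (no match yet)
Bit 3: prefix='11' -> emit 'f', reset
Bit 4: prefix='0' (no match yet)
Bit 5: prefix='00' -> emit 'm', reset
Bit 6: prefix='1' (no match yet)
Bit 7: prefix='10' -> emit 'l', reset
Bit 8: prefix='1' (no match yet)
Bit 9: prefix='11' -> emit 'f', reset
Bit 10: prefix='1' (no match yet)
Bit 11: prefix='10' -> emit 'l', reset
Bit 12: prefix='0' (no match yet)
Bit 13: prefix='00' -> emit 'm', reset
Bit 14: prefix='1' (no match yet)
Bit 15: prefix='10' -> emit 'l', reset
Bit 16: prefix='0' (no match yet)
Bit 17: prefix='01' -> emit 'g', reset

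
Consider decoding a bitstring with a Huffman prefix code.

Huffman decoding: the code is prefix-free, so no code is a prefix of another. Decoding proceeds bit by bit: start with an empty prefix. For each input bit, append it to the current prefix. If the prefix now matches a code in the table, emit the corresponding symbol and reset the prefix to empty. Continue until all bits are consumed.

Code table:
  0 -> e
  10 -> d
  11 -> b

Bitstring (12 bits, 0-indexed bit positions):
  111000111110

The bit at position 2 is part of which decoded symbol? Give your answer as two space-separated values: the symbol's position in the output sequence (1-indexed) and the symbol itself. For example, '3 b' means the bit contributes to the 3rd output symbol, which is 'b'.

Bit 0: prefix='1' (no match yet)
Bit 1: prefix='11' -> emit 'b', reset
Bit 2: prefix='1' (no match yet)
Bit 3: prefix='10' -> emit 'd', reset
Bit 4: prefix='0' -> emit 'e', reset
Bit 5: prefix='0' -> emit 'e', reset
Bit 6: prefix='1' (no match yet)

Answer: 2 d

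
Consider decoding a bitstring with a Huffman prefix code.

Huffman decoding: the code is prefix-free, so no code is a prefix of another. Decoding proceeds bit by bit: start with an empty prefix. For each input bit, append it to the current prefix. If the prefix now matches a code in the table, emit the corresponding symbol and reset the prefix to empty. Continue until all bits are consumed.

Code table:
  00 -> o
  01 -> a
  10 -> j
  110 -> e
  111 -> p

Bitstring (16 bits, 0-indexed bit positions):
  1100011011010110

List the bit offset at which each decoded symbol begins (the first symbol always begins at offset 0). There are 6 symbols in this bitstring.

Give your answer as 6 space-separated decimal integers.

Bit 0: prefix='1' (no match yet)
Bit 1: prefix='11' (no match yet)
Bit 2: prefix='110' -> emit 'e', reset
Bit 3: prefix='0' (no match yet)
Bit 4: prefix='00' -> emit 'o', reset
Bit 5: prefix='1' (no match yet)
Bit 6: prefix='11' (no match yet)
Bit 7: prefix='110' -> emit 'e', reset
Bit 8: prefix='1' (no match yet)
Bit 9: prefix='11' (no match yet)
Bit 10: prefix='110' -> emit 'e', reset
Bit 11: prefix='1' (no match yet)
Bit 12: prefix='10' -> emit 'j', reset
Bit 13: prefix='1' (no match yet)
Bit 14: prefix='11' (no match yet)
Bit 15: prefix='110' -> emit 'e', reset

Answer: 0 3 5 8 11 13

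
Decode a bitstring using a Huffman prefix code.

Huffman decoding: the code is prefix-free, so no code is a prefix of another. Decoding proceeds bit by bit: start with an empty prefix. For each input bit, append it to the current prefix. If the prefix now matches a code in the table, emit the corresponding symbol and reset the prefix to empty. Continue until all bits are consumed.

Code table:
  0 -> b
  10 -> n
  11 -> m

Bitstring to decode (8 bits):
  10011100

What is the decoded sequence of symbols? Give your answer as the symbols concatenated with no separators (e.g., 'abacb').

Answer: nbmnb

Derivation:
Bit 0: prefix='1' (no match yet)
Bit 1: prefix='10' -> emit 'n', reset
Bit 2: prefix='0' -> emit 'b', reset
Bit 3: prefix='1' (no match yet)
Bit 4: prefix='11' -> emit 'm', reset
Bit 5: prefix='1' (no match yet)
Bit 6: prefix='10' -> emit 'n', reset
Bit 7: prefix='0' -> emit 'b', reset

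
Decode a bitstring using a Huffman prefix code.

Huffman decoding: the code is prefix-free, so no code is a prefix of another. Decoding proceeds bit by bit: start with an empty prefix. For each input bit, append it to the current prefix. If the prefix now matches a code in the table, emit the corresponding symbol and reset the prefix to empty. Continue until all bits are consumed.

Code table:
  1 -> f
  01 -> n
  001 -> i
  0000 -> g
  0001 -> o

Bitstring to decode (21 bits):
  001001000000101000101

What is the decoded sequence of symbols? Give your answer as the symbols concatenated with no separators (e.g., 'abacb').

Bit 0: prefix='0' (no match yet)
Bit 1: prefix='00' (no match yet)
Bit 2: prefix='001' -> emit 'i', reset
Bit 3: prefix='0' (no match yet)
Bit 4: prefix='00' (no match yet)
Bit 5: prefix='001' -> emit 'i', reset
Bit 6: prefix='0' (no match yet)
Bit 7: prefix='00' (no match yet)
Bit 8: prefix='000' (no match yet)
Bit 9: prefix='0000' -> emit 'g', reset
Bit 10: prefix='0' (no match yet)
Bit 11: prefix='00' (no match yet)
Bit 12: prefix='001' -> emit 'i', reset
Bit 13: prefix='0' (no match yet)
Bit 14: prefix='01' -> emit 'n', reset
Bit 15: prefix='0' (no match yet)
Bit 16: prefix='00' (no match yet)
Bit 17: prefix='000' (no match yet)
Bit 18: prefix='0001' -> emit 'o', reset
Bit 19: prefix='0' (no match yet)
Bit 20: prefix='01' -> emit 'n', reset

Answer: iiginon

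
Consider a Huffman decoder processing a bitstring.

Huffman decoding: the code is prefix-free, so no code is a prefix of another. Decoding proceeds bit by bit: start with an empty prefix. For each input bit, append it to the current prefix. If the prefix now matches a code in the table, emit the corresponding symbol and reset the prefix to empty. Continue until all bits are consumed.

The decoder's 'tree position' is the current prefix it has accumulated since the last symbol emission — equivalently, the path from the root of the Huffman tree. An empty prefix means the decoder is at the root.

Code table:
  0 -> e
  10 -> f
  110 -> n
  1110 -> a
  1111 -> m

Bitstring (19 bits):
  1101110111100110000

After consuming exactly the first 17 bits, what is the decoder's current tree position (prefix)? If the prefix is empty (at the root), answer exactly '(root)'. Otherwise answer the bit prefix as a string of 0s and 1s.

Bit 0: prefix='1' (no match yet)
Bit 1: prefix='11' (no match yet)
Bit 2: prefix='110' -> emit 'n', reset
Bit 3: prefix='1' (no match yet)
Bit 4: prefix='11' (no match yet)
Bit 5: prefix='111' (no match yet)
Bit 6: prefix='1110' -> emit 'a', reset
Bit 7: prefix='1' (no match yet)
Bit 8: prefix='11' (no match yet)
Bit 9: prefix='111' (no match yet)
Bit 10: prefix='1111' -> emit 'm', reset
Bit 11: prefix='0' -> emit 'e', reset
Bit 12: prefix='0' -> emit 'e', reset
Bit 13: prefix='1' (no match yet)
Bit 14: prefix='11' (no match yet)
Bit 15: prefix='110' -> emit 'n', reset
Bit 16: prefix='0' -> emit 'e', reset

Answer: (root)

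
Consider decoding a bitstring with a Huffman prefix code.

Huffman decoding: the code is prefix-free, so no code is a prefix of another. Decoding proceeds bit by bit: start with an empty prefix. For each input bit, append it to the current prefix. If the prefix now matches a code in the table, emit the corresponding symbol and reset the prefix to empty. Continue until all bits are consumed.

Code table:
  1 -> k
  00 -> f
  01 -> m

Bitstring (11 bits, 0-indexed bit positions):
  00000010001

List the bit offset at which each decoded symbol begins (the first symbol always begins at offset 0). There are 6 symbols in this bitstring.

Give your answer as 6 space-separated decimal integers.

Bit 0: prefix='0' (no match yet)
Bit 1: prefix='00' -> emit 'f', reset
Bit 2: prefix='0' (no match yet)
Bit 3: prefix='00' -> emit 'f', reset
Bit 4: prefix='0' (no match yet)
Bit 5: prefix='00' -> emit 'f', reset
Bit 6: prefix='1' -> emit 'k', reset
Bit 7: prefix='0' (no match yet)
Bit 8: prefix='00' -> emit 'f', reset
Bit 9: prefix='0' (no match yet)
Bit 10: prefix='01' -> emit 'm', reset

Answer: 0 2 4 6 7 9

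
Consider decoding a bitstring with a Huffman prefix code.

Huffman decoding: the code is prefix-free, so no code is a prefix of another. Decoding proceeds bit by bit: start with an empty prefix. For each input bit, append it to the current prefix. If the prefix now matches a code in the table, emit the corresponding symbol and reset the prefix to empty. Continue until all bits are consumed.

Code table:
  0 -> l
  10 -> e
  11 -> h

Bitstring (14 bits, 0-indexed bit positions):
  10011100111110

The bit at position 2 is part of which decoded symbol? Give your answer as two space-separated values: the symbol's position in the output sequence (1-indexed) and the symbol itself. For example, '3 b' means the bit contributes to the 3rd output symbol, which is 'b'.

Bit 0: prefix='1' (no match yet)
Bit 1: prefix='10' -> emit 'e', reset
Bit 2: prefix='0' -> emit 'l', reset
Bit 3: prefix='1' (no match yet)
Bit 4: prefix='11' -> emit 'h', reset
Bit 5: prefix='1' (no match yet)
Bit 6: prefix='10' -> emit 'e', reset

Answer: 2 l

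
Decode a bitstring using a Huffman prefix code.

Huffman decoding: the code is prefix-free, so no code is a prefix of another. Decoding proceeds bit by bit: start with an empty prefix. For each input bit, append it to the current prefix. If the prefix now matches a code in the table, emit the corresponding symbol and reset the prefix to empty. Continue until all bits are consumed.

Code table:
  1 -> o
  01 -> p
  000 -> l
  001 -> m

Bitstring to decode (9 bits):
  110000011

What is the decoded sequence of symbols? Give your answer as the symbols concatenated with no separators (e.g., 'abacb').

Answer: oolmo

Derivation:
Bit 0: prefix='1' -> emit 'o', reset
Bit 1: prefix='1' -> emit 'o', reset
Bit 2: prefix='0' (no match yet)
Bit 3: prefix='00' (no match yet)
Bit 4: prefix='000' -> emit 'l', reset
Bit 5: prefix='0' (no match yet)
Bit 6: prefix='00' (no match yet)
Bit 7: prefix='001' -> emit 'm', reset
Bit 8: prefix='1' -> emit 'o', reset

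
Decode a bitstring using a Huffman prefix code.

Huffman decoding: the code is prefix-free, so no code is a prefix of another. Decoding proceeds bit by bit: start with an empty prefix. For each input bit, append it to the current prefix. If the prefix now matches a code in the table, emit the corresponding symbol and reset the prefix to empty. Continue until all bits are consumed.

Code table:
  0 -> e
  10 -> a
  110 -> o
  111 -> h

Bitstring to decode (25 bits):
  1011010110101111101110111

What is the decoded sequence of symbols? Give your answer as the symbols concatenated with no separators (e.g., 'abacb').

Bit 0: prefix='1' (no match yet)
Bit 1: prefix='10' -> emit 'a', reset
Bit 2: prefix='1' (no match yet)
Bit 3: prefix='11' (no match yet)
Bit 4: prefix='110' -> emit 'o', reset
Bit 5: prefix='1' (no match yet)
Bit 6: prefix='10' -> emit 'a', reset
Bit 7: prefix='1' (no match yet)
Bit 8: prefix='11' (no match yet)
Bit 9: prefix='110' -> emit 'o', reset
Bit 10: prefix='1' (no match yet)
Bit 11: prefix='10' -> emit 'a', reset
Bit 12: prefix='1' (no match yet)
Bit 13: prefix='11' (no match yet)
Bit 14: prefix='111' -> emit 'h', reset
Bit 15: prefix='1' (no match yet)
Bit 16: prefix='11' (no match yet)
Bit 17: prefix='110' -> emit 'o', reset
Bit 18: prefix='1' (no match yet)
Bit 19: prefix='11' (no match yet)
Bit 20: prefix='111' -> emit 'h', reset
Bit 21: prefix='0' -> emit 'e', reset
Bit 22: prefix='1' (no match yet)
Bit 23: prefix='11' (no match yet)
Bit 24: prefix='111' -> emit 'h', reset

Answer: aoaoahoheh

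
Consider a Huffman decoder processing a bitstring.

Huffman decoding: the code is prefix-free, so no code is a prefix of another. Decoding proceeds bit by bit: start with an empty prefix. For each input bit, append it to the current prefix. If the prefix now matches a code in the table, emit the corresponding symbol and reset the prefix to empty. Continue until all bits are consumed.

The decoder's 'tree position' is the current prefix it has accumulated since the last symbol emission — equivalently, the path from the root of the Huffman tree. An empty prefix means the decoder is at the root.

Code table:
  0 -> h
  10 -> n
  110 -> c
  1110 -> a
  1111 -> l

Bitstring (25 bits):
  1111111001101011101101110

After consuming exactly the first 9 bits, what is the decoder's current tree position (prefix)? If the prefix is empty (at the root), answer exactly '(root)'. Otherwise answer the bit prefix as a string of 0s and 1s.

Bit 0: prefix='1' (no match yet)
Bit 1: prefix='11' (no match yet)
Bit 2: prefix='111' (no match yet)
Bit 3: prefix='1111' -> emit 'l', reset
Bit 4: prefix='1' (no match yet)
Bit 5: prefix='11' (no match yet)
Bit 6: prefix='111' (no match yet)
Bit 7: prefix='1110' -> emit 'a', reset
Bit 8: prefix='0' -> emit 'h', reset

Answer: (root)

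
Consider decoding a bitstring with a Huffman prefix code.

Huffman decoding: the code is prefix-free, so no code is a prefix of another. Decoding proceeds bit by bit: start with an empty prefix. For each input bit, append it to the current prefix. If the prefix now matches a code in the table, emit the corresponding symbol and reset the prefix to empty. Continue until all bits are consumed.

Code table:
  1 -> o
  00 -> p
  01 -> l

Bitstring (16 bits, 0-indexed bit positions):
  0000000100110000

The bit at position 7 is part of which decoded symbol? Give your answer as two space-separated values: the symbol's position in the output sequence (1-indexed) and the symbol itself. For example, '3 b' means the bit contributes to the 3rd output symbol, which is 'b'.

Answer: 4 l

Derivation:
Bit 0: prefix='0' (no match yet)
Bit 1: prefix='00' -> emit 'p', reset
Bit 2: prefix='0' (no match yet)
Bit 3: prefix='00' -> emit 'p', reset
Bit 4: prefix='0' (no match yet)
Bit 5: prefix='00' -> emit 'p', reset
Bit 6: prefix='0' (no match yet)
Bit 7: prefix='01' -> emit 'l', reset
Bit 8: prefix='0' (no match yet)
Bit 9: prefix='00' -> emit 'p', reset
Bit 10: prefix='1' -> emit 'o', reset
Bit 11: prefix='1' -> emit 'o', reset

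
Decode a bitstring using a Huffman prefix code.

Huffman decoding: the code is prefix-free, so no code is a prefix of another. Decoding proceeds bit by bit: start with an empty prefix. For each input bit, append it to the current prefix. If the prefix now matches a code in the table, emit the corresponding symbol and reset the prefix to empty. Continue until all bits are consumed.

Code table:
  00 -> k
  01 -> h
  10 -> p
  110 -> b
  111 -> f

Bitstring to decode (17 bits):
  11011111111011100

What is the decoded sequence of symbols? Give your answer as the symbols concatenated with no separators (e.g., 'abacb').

Bit 0: prefix='1' (no match yet)
Bit 1: prefix='11' (no match yet)
Bit 2: prefix='110' -> emit 'b', reset
Bit 3: prefix='1' (no match yet)
Bit 4: prefix='11' (no match yet)
Bit 5: prefix='111' -> emit 'f', reset
Bit 6: prefix='1' (no match yet)
Bit 7: prefix='11' (no match yet)
Bit 8: prefix='111' -> emit 'f', reset
Bit 9: prefix='1' (no match yet)
Bit 10: prefix='11' (no match yet)
Bit 11: prefix='110' -> emit 'b', reset
Bit 12: prefix='1' (no match yet)
Bit 13: prefix='11' (no match yet)
Bit 14: prefix='111' -> emit 'f', reset
Bit 15: prefix='0' (no match yet)
Bit 16: prefix='00' -> emit 'k', reset

Answer: bffbfk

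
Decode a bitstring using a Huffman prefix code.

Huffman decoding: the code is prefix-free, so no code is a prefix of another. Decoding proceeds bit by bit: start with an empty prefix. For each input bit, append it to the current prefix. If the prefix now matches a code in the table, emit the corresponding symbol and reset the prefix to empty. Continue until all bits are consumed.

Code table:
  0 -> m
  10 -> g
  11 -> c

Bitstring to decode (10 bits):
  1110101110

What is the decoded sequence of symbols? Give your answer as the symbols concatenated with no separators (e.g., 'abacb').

Answer: cggcg

Derivation:
Bit 0: prefix='1' (no match yet)
Bit 1: prefix='11' -> emit 'c', reset
Bit 2: prefix='1' (no match yet)
Bit 3: prefix='10' -> emit 'g', reset
Bit 4: prefix='1' (no match yet)
Bit 5: prefix='10' -> emit 'g', reset
Bit 6: prefix='1' (no match yet)
Bit 7: prefix='11' -> emit 'c', reset
Bit 8: prefix='1' (no match yet)
Bit 9: prefix='10' -> emit 'g', reset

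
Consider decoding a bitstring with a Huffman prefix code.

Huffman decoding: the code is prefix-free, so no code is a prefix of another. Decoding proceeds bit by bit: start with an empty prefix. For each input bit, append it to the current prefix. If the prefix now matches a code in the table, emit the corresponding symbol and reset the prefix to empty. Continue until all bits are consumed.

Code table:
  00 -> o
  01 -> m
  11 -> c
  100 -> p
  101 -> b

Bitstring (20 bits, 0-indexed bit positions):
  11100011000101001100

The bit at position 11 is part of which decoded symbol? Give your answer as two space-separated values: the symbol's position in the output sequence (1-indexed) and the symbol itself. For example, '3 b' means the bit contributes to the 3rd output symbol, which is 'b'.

Answer: 5 m

Derivation:
Bit 0: prefix='1' (no match yet)
Bit 1: prefix='11' -> emit 'c', reset
Bit 2: prefix='1' (no match yet)
Bit 3: prefix='10' (no match yet)
Bit 4: prefix='100' -> emit 'p', reset
Bit 5: prefix='0' (no match yet)
Bit 6: prefix='01' -> emit 'm', reset
Bit 7: prefix='1' (no match yet)
Bit 8: prefix='10' (no match yet)
Bit 9: prefix='100' -> emit 'p', reset
Bit 10: prefix='0' (no match yet)
Bit 11: prefix='01' -> emit 'm', reset
Bit 12: prefix='0' (no match yet)
Bit 13: prefix='01' -> emit 'm', reset
Bit 14: prefix='0' (no match yet)
Bit 15: prefix='00' -> emit 'o', reset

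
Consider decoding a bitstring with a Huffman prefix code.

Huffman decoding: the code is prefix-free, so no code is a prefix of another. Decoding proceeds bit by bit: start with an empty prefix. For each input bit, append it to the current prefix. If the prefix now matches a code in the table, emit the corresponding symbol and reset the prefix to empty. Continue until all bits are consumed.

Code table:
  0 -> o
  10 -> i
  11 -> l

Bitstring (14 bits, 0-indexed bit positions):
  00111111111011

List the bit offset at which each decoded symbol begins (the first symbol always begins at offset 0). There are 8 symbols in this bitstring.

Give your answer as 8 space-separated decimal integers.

Bit 0: prefix='0' -> emit 'o', reset
Bit 1: prefix='0' -> emit 'o', reset
Bit 2: prefix='1' (no match yet)
Bit 3: prefix='11' -> emit 'l', reset
Bit 4: prefix='1' (no match yet)
Bit 5: prefix='11' -> emit 'l', reset
Bit 6: prefix='1' (no match yet)
Bit 7: prefix='11' -> emit 'l', reset
Bit 8: prefix='1' (no match yet)
Bit 9: prefix='11' -> emit 'l', reset
Bit 10: prefix='1' (no match yet)
Bit 11: prefix='10' -> emit 'i', reset
Bit 12: prefix='1' (no match yet)
Bit 13: prefix='11' -> emit 'l', reset

Answer: 0 1 2 4 6 8 10 12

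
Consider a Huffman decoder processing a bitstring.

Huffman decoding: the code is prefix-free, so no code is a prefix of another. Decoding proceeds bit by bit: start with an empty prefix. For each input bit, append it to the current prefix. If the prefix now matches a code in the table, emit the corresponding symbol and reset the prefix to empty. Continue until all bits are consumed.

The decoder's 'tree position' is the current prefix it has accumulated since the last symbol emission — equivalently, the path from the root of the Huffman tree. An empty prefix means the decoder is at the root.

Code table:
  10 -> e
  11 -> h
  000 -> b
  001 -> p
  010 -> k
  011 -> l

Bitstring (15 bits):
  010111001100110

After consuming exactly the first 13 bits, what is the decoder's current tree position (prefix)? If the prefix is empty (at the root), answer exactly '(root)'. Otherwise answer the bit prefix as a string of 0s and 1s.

Answer: (root)

Derivation:
Bit 0: prefix='0' (no match yet)
Bit 1: prefix='01' (no match yet)
Bit 2: prefix='010' -> emit 'k', reset
Bit 3: prefix='1' (no match yet)
Bit 4: prefix='11' -> emit 'h', reset
Bit 5: prefix='1' (no match yet)
Bit 6: prefix='10' -> emit 'e', reset
Bit 7: prefix='0' (no match yet)
Bit 8: prefix='01' (no match yet)
Bit 9: prefix='011' -> emit 'l', reset
Bit 10: prefix='0' (no match yet)
Bit 11: prefix='00' (no match yet)
Bit 12: prefix='001' -> emit 'p', reset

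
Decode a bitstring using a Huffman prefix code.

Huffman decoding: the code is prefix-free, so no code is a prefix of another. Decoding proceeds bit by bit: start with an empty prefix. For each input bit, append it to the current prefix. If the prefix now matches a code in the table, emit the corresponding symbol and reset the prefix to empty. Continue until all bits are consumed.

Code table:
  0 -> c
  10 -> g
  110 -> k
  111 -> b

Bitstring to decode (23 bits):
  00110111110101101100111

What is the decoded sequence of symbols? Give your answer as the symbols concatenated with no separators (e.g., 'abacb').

Answer: cckbkgkkcb

Derivation:
Bit 0: prefix='0' -> emit 'c', reset
Bit 1: prefix='0' -> emit 'c', reset
Bit 2: prefix='1' (no match yet)
Bit 3: prefix='11' (no match yet)
Bit 4: prefix='110' -> emit 'k', reset
Bit 5: prefix='1' (no match yet)
Bit 6: prefix='11' (no match yet)
Bit 7: prefix='111' -> emit 'b', reset
Bit 8: prefix='1' (no match yet)
Bit 9: prefix='11' (no match yet)
Bit 10: prefix='110' -> emit 'k', reset
Bit 11: prefix='1' (no match yet)
Bit 12: prefix='10' -> emit 'g', reset
Bit 13: prefix='1' (no match yet)
Bit 14: prefix='11' (no match yet)
Bit 15: prefix='110' -> emit 'k', reset
Bit 16: prefix='1' (no match yet)
Bit 17: prefix='11' (no match yet)
Bit 18: prefix='110' -> emit 'k', reset
Bit 19: prefix='0' -> emit 'c', reset
Bit 20: prefix='1' (no match yet)
Bit 21: prefix='11' (no match yet)
Bit 22: prefix='111' -> emit 'b', reset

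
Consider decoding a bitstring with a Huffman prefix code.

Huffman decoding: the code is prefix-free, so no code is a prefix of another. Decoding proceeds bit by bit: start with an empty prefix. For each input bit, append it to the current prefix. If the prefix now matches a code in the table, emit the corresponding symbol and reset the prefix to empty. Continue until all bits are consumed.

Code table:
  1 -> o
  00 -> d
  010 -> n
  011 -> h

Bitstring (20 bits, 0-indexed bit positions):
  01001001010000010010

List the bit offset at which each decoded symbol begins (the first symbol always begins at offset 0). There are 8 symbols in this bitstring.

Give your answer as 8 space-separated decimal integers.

Answer: 0 3 6 9 10 12 14 17

Derivation:
Bit 0: prefix='0' (no match yet)
Bit 1: prefix='01' (no match yet)
Bit 2: prefix='010' -> emit 'n', reset
Bit 3: prefix='0' (no match yet)
Bit 4: prefix='01' (no match yet)
Bit 5: prefix='010' -> emit 'n', reset
Bit 6: prefix='0' (no match yet)
Bit 7: prefix='01' (no match yet)
Bit 8: prefix='010' -> emit 'n', reset
Bit 9: prefix='1' -> emit 'o', reset
Bit 10: prefix='0' (no match yet)
Bit 11: prefix='00' -> emit 'd', reset
Bit 12: prefix='0' (no match yet)
Bit 13: prefix='00' -> emit 'd', reset
Bit 14: prefix='0' (no match yet)
Bit 15: prefix='01' (no match yet)
Bit 16: prefix='010' -> emit 'n', reset
Bit 17: prefix='0' (no match yet)
Bit 18: prefix='01' (no match yet)
Bit 19: prefix='010' -> emit 'n', reset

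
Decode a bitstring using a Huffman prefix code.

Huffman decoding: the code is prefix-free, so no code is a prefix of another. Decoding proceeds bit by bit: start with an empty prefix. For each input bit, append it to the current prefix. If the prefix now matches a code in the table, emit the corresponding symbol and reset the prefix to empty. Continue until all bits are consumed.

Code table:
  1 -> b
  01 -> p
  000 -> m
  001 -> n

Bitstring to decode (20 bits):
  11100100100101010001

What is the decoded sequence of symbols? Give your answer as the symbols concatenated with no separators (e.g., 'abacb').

Bit 0: prefix='1' -> emit 'b', reset
Bit 1: prefix='1' -> emit 'b', reset
Bit 2: prefix='1' -> emit 'b', reset
Bit 3: prefix='0' (no match yet)
Bit 4: prefix='00' (no match yet)
Bit 5: prefix='001' -> emit 'n', reset
Bit 6: prefix='0' (no match yet)
Bit 7: prefix='00' (no match yet)
Bit 8: prefix='001' -> emit 'n', reset
Bit 9: prefix='0' (no match yet)
Bit 10: prefix='00' (no match yet)
Bit 11: prefix='001' -> emit 'n', reset
Bit 12: prefix='0' (no match yet)
Bit 13: prefix='01' -> emit 'p', reset
Bit 14: prefix='0' (no match yet)
Bit 15: prefix='01' -> emit 'p', reset
Bit 16: prefix='0' (no match yet)
Bit 17: prefix='00' (no match yet)
Bit 18: prefix='000' -> emit 'm', reset
Bit 19: prefix='1' -> emit 'b', reset

Answer: bbbnnnppmb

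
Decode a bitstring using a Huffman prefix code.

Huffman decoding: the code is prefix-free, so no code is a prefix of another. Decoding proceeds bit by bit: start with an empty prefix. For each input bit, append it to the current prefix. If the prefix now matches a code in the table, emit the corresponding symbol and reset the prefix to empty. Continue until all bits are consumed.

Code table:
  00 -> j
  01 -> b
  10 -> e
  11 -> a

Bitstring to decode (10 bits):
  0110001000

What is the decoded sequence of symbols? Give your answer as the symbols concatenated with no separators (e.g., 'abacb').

Answer: bejej

Derivation:
Bit 0: prefix='0' (no match yet)
Bit 1: prefix='01' -> emit 'b', reset
Bit 2: prefix='1' (no match yet)
Bit 3: prefix='10' -> emit 'e', reset
Bit 4: prefix='0' (no match yet)
Bit 5: prefix='00' -> emit 'j', reset
Bit 6: prefix='1' (no match yet)
Bit 7: prefix='10' -> emit 'e', reset
Bit 8: prefix='0' (no match yet)
Bit 9: prefix='00' -> emit 'j', reset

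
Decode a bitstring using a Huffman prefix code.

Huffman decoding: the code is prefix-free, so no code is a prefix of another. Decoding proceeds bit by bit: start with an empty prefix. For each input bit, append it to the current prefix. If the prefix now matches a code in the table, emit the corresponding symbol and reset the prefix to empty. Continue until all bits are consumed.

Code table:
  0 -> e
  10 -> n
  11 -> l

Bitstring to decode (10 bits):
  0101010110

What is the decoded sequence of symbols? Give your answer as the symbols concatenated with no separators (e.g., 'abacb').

Answer: ennnle

Derivation:
Bit 0: prefix='0' -> emit 'e', reset
Bit 1: prefix='1' (no match yet)
Bit 2: prefix='10' -> emit 'n', reset
Bit 3: prefix='1' (no match yet)
Bit 4: prefix='10' -> emit 'n', reset
Bit 5: prefix='1' (no match yet)
Bit 6: prefix='10' -> emit 'n', reset
Bit 7: prefix='1' (no match yet)
Bit 8: prefix='11' -> emit 'l', reset
Bit 9: prefix='0' -> emit 'e', reset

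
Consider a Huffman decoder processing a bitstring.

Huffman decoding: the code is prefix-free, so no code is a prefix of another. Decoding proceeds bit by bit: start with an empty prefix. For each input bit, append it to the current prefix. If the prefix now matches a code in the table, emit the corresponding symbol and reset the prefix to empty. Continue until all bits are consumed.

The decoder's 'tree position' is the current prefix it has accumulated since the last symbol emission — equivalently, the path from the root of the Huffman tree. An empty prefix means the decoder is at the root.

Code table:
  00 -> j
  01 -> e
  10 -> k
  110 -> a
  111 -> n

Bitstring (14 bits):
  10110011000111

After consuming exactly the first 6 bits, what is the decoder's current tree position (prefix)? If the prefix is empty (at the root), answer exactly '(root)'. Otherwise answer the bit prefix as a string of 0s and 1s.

Answer: 0

Derivation:
Bit 0: prefix='1' (no match yet)
Bit 1: prefix='10' -> emit 'k', reset
Bit 2: prefix='1' (no match yet)
Bit 3: prefix='11' (no match yet)
Bit 4: prefix='110' -> emit 'a', reset
Bit 5: prefix='0' (no match yet)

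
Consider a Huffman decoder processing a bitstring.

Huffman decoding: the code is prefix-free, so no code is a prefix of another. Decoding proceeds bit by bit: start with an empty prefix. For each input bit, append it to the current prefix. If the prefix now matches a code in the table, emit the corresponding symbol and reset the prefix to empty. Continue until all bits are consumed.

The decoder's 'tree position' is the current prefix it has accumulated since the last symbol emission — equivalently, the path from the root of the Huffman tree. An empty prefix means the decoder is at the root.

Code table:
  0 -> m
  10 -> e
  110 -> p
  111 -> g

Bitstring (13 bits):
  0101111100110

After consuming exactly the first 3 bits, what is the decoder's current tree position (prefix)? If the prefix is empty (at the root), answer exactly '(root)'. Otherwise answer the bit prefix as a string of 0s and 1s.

Answer: (root)

Derivation:
Bit 0: prefix='0' -> emit 'm', reset
Bit 1: prefix='1' (no match yet)
Bit 2: prefix='10' -> emit 'e', reset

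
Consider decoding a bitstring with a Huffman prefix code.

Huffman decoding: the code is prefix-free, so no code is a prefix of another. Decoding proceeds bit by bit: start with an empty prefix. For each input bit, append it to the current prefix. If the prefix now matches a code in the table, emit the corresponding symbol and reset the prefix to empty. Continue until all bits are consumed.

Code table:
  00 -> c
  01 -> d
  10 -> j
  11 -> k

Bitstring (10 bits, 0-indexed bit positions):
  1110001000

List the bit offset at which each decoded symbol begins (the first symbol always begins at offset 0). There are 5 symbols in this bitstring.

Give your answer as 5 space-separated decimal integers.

Answer: 0 2 4 6 8

Derivation:
Bit 0: prefix='1' (no match yet)
Bit 1: prefix='11' -> emit 'k', reset
Bit 2: prefix='1' (no match yet)
Bit 3: prefix='10' -> emit 'j', reset
Bit 4: prefix='0' (no match yet)
Bit 5: prefix='00' -> emit 'c', reset
Bit 6: prefix='1' (no match yet)
Bit 7: prefix='10' -> emit 'j', reset
Bit 8: prefix='0' (no match yet)
Bit 9: prefix='00' -> emit 'c', reset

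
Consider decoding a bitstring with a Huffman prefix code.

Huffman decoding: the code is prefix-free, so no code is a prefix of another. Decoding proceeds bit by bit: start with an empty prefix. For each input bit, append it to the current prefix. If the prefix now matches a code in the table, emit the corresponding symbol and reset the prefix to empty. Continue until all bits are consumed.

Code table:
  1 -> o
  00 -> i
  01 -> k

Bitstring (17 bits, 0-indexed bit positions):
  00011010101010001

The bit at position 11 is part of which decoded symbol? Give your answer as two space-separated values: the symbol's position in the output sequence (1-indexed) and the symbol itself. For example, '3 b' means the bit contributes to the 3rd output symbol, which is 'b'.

Answer: 7 k

Derivation:
Bit 0: prefix='0' (no match yet)
Bit 1: prefix='00' -> emit 'i', reset
Bit 2: prefix='0' (no match yet)
Bit 3: prefix='01' -> emit 'k', reset
Bit 4: prefix='1' -> emit 'o', reset
Bit 5: prefix='0' (no match yet)
Bit 6: prefix='01' -> emit 'k', reset
Bit 7: prefix='0' (no match yet)
Bit 8: prefix='01' -> emit 'k', reset
Bit 9: prefix='0' (no match yet)
Bit 10: prefix='01' -> emit 'k', reset
Bit 11: prefix='0' (no match yet)
Bit 12: prefix='01' -> emit 'k', reset
Bit 13: prefix='0' (no match yet)
Bit 14: prefix='00' -> emit 'i', reset
Bit 15: prefix='0' (no match yet)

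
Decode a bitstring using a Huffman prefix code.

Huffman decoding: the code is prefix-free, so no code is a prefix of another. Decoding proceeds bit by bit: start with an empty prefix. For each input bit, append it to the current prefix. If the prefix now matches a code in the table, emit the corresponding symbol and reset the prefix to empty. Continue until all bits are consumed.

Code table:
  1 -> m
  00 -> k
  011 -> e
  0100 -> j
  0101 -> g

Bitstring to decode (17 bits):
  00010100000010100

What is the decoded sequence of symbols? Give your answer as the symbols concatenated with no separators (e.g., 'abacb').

Bit 0: prefix='0' (no match yet)
Bit 1: prefix='00' -> emit 'k', reset
Bit 2: prefix='0' (no match yet)
Bit 3: prefix='01' (no match yet)
Bit 4: prefix='010' (no match yet)
Bit 5: prefix='0101' -> emit 'g', reset
Bit 6: prefix='0' (no match yet)
Bit 7: prefix='00' -> emit 'k', reset
Bit 8: prefix='0' (no match yet)
Bit 9: prefix='00' -> emit 'k', reset
Bit 10: prefix='0' (no match yet)
Bit 11: prefix='00' -> emit 'k', reset
Bit 12: prefix='1' -> emit 'm', reset
Bit 13: prefix='0' (no match yet)
Bit 14: prefix='01' (no match yet)
Bit 15: prefix='010' (no match yet)
Bit 16: prefix='0100' -> emit 'j', reset

Answer: kgkkkmj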